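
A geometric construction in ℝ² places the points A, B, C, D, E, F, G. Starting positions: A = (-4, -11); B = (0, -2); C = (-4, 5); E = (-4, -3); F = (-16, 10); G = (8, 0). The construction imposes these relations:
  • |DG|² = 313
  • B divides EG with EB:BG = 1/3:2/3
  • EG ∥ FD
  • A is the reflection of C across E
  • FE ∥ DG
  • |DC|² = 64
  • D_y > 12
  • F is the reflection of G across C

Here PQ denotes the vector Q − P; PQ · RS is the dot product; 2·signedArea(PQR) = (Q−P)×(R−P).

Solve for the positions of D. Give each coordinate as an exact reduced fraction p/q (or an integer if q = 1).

D = (-4, 13)

1. D_x = -4  [FE ∥ DG ∩ EG ∥ FD]
2. D_y = 13  [FE ∥ DG ∩ EG ∥ FD]
   → D = (-4, 13)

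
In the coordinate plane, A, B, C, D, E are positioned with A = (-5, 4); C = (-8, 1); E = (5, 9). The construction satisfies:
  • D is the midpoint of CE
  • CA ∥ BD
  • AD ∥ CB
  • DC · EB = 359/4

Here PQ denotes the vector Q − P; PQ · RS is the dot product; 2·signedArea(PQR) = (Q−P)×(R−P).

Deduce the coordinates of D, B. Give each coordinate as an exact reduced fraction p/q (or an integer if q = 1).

B = (-9/2, 2)
D = (-3/2, 5)

1. D_x = -3/2  [D is the midpoint of CE]
2. D_y = 5  [D is the midpoint of CE]
   → D = (-3/2, 5)
3. B_x = -9/2  [CA ∥ BD ∩ AD ∥ CB]
4. B_y = 2  [CA ∥ BD ∩ AD ∥ CB]
   → B = (-9/2, 2)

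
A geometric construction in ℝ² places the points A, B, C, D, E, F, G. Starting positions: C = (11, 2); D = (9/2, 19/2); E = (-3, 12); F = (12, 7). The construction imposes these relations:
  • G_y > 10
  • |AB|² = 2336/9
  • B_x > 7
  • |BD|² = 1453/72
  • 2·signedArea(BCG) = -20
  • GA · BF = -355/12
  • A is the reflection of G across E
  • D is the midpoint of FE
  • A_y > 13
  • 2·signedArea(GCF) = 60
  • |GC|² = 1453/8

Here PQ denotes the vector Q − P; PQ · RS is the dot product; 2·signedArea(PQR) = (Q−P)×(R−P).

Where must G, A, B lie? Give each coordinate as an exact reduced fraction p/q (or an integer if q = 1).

1. G_x = 3/4  [line -5·x + 1·y + -7 = 0 ∩ |GC|² = 1453/8]
2. G_y = 43/4  [line -5·x + 1·y + -7 = 0 ∩ |GC|² = 1453/8]
   → G = (3/4, 43/4)
3. A_x = -27/4  [A is the reflection of G across E]
4. A_y = 53/4  [A is the reflection of G across E]
   → A = (-27/4, 53/4)
5. B_x = 95/12  [2·signedArea(BCG) = -20 ∩ GA · BF = -355/12]
6. B_y = 79/12  [2·signedArea(BCG) = -20 ∩ GA · BF = -355/12]
   → B = (95/12, 79/12)

A = (-27/4, 53/4)
B = (95/12, 79/12)
G = (3/4, 43/4)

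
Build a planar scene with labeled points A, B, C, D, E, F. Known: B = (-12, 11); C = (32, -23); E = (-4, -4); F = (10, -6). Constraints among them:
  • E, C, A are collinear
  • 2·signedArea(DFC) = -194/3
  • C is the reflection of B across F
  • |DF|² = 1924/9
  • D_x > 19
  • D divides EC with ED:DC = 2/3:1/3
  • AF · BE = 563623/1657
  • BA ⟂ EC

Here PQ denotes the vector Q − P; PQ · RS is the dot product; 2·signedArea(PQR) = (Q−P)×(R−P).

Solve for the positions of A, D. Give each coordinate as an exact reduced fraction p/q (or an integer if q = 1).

A = (-27256/1657, 4259/1657)
D = (20, -50/3)

1. A_x = -27256/1657  [E, C, A are collinear ∩ BA ⟂ EC]
2. A_y = 4259/1657  [E, C, A are collinear ∩ BA ⟂ EC]
   → A = (-27256/1657, 4259/1657)
3. D_x = 20  [D divides EC with ED:DC = 2/3:1/3]
4. D_y = -50/3  [D divides EC with ED:DC = 2/3:1/3]
   → D = (20, -50/3)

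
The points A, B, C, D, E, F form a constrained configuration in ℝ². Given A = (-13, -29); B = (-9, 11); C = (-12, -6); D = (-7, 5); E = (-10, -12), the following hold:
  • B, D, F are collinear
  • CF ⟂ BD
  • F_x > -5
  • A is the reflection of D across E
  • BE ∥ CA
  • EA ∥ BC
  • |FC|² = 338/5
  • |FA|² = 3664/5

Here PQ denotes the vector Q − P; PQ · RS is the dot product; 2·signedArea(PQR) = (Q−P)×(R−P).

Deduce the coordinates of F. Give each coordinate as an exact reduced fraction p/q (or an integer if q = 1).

1. F_x = -21/5  [B, D, F are collinear ∩ CF ⟂ BD]
2. F_y = -17/5  [B, D, F are collinear ∩ CF ⟂ BD]
   → F = (-21/5, -17/5)

F = (-21/5, -17/5)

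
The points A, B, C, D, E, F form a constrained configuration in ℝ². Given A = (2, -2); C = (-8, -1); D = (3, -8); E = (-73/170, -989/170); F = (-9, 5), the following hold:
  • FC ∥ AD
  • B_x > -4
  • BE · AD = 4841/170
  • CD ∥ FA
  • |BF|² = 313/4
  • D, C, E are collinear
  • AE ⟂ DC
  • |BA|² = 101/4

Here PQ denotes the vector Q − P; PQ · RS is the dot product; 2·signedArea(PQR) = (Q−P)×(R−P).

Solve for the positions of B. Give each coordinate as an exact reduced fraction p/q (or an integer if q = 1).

1. B_x = -3  [line -1·x + 6·y + 6 = 0 ∩ |BF|² = 313/4]
2. B_y = -3/2  [line -1·x + 6·y + 6 = 0 ∩ |BF|² = 313/4]
   → B = (-3, -3/2)

B = (-3, -3/2)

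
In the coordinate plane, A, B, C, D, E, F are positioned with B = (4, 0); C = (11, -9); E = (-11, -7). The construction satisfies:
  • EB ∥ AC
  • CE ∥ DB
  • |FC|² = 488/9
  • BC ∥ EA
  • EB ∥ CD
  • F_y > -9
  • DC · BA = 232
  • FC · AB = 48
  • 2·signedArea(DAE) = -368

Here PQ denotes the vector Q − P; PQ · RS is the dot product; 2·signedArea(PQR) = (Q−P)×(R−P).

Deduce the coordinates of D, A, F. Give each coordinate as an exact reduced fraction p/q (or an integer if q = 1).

1. D_x = 26  [CE ∥ DB ∩ EB ∥ CD]
2. D_y = -2  [CE ∥ DB ∩ EB ∥ CD]
   → D = (26, -2)
3. A_x = -4  [EB ∥ AC ∩ BC ∥ EA]
4. A_y = -16  [EB ∥ AC ∩ BC ∥ EA]
   → A = (-4, -16)
5. F_x = 11/3  [line -8·x + -16·y + -104 = 0 ∩ |FC|² = 488/9]
6. F_y = -25/3  [line -8·x + -16·y + -104 = 0 ∩ |FC|² = 488/9]
   → F = (11/3, -25/3)

A = (-4, -16)
D = (26, -2)
F = (11/3, -25/3)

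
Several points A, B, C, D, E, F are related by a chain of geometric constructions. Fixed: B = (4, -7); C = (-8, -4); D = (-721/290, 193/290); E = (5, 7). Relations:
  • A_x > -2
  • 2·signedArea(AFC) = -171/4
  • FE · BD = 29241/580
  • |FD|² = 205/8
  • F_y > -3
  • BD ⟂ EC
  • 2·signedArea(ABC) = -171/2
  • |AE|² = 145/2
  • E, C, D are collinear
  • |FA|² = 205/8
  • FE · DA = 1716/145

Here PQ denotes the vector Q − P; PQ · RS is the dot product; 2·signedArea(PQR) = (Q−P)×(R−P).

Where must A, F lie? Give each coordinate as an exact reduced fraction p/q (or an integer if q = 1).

1. F_x = 5/4  [line 1881/290·x + -2223/290·y + -16929/580 = 0 ∩ |FD|² = 205/8]
2. F_y = -11/4  [line 1881/290·x + -2223/290·y + -16929/580 = 0 ∩ |FD|² = 205/8]
   → F = (5/4, -11/4)
3. A_x = -3/2  [2·signedArea(ABC) = -171/2 ∩ FE · DA = 1716/145]
4. A_y = 3/2  [2·signedArea(ABC) = -171/2 ∩ FE · DA = 1716/145]
   → A = (-3/2, 3/2)

A = (-3/2, 3/2)
F = (5/4, -11/4)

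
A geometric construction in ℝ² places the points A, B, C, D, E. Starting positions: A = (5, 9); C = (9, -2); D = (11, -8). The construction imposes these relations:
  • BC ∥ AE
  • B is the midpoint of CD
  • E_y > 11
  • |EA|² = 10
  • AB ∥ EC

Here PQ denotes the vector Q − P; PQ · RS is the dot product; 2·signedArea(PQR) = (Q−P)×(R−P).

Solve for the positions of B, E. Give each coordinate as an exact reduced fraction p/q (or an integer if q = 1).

B = (10, -5)
E = (4, 12)

1. B_x = 10  [B is the midpoint of CD]
2. B_y = -5  [B is the midpoint of CD]
   → B = (10, -5)
3. E_x = 4  [AB ∥ EC ∩ BC ∥ AE]
4. E_y = 12  [AB ∥ EC ∩ BC ∥ AE]
   → E = (4, 12)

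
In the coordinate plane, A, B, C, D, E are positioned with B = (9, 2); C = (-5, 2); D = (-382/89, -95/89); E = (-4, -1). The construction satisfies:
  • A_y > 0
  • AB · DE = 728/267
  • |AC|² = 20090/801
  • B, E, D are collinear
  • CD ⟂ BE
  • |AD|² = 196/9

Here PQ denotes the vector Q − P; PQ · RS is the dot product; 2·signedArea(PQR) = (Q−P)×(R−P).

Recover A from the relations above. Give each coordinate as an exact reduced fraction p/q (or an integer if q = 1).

1. A_x = -26/267  [line -26/89·x + -6/89·y + 10/267 = 0 ∩ |AD|² = 196/9]
2. A_y = 87/89  [line -26/89·x + -6/89·y + 10/267 = 0 ∩ |AD|² = 196/9]
   → A = (-26/267, 87/89)

A = (-26/267, 87/89)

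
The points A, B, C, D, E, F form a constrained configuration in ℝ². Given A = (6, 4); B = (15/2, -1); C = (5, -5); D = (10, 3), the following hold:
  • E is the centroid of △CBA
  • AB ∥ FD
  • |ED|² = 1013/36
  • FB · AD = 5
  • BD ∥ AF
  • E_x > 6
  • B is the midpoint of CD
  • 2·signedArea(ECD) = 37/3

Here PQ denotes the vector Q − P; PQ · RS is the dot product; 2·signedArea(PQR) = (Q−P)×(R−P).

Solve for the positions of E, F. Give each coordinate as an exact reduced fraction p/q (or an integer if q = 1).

1. E_x = 37/6  [E is the centroid of △CBA]
2. E_y = -2/3  [E is the centroid of △CBA]
   → E = (37/6, -2/3)
3. F_x = 17/2  [AB ∥ FD ∩ BD ∥ AF]
4. F_y = 8  [AB ∥ FD ∩ BD ∥ AF]
   → F = (17/2, 8)

E = (37/6, -2/3)
F = (17/2, 8)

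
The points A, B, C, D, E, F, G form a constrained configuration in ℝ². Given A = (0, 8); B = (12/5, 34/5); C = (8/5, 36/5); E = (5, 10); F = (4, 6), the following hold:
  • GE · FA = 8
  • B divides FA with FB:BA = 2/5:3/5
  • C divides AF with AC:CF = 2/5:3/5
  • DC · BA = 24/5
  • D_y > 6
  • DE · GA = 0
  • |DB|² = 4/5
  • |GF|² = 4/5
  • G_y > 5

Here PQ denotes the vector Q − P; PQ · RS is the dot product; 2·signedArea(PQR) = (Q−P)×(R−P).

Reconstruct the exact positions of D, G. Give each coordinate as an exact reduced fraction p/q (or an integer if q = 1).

D = (16/5, 32/5)
G = (24/5, 28/5)

1. D_x = 16/5  [line 12/5·x + -6/5·y + 0 = 0 ∩ |DB|² = 4/5]
2. D_y = 32/5  [line 12/5·x + -6/5·y + 0 = 0 ∩ |DB|² = 4/5]
   → D = (16/5, 32/5)
3. G_x = 24/5  [DE · GA = 0 ∩ GE · FA = 8]
4. G_y = 28/5  [DE · GA = 0 ∩ GE · FA = 8]
   → G = (24/5, 28/5)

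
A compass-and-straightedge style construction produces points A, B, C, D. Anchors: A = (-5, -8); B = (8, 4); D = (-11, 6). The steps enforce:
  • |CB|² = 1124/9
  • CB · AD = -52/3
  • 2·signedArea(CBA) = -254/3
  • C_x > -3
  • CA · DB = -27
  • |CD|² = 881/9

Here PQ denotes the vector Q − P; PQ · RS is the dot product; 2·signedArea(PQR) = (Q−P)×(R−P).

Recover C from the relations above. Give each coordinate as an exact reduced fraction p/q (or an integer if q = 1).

1. C_x = -8/3  [CB · AD = -52/3 ∩ 2·signedArea(CBA) = -254/3]
2. C_y = 2/3  [CB · AD = -52/3 ∩ 2·signedArea(CBA) = -254/3]
   → C = (-8/3, 2/3)

C = (-8/3, 2/3)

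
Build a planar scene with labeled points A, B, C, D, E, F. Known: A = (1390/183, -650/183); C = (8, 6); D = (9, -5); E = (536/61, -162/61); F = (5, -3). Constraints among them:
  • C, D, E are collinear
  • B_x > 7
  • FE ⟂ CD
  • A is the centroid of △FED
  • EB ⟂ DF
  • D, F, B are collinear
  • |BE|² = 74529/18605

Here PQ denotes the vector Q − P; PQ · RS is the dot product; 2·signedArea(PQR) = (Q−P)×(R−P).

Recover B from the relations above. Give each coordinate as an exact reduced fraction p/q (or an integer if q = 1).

1. B_x = 2407/305  [D, F, B are collinear ∩ EB ⟂ DF]
2. B_y = -1356/305  [D, F, B are collinear ∩ EB ⟂ DF]
   → B = (2407/305, -1356/305)

B = (2407/305, -1356/305)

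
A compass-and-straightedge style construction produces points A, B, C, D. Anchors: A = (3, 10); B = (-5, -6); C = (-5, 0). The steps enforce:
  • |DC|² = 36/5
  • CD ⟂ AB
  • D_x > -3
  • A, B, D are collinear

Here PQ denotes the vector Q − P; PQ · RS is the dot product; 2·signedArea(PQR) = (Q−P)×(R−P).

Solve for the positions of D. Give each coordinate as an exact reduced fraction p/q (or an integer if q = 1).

1. D_x = -13/5  [A, B, D are collinear ∩ CD ⟂ AB]
2. D_y = -6/5  [A, B, D are collinear ∩ CD ⟂ AB]
   → D = (-13/5, -6/5)

D = (-13/5, -6/5)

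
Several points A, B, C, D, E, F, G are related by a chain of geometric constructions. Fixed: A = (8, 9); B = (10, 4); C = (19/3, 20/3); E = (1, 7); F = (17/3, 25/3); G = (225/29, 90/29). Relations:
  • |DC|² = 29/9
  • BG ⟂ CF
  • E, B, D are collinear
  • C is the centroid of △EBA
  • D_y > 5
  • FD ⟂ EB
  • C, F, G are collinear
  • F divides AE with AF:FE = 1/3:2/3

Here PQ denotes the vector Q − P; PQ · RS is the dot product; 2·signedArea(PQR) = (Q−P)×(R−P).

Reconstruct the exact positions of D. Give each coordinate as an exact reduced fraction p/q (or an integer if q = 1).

D = (24/5, 86/15)

1. D_x = 24/5  [E, B, D are collinear ∩ FD ⟂ EB]
2. D_y = 86/15  [E, B, D are collinear ∩ FD ⟂ EB]
   → D = (24/5, 86/15)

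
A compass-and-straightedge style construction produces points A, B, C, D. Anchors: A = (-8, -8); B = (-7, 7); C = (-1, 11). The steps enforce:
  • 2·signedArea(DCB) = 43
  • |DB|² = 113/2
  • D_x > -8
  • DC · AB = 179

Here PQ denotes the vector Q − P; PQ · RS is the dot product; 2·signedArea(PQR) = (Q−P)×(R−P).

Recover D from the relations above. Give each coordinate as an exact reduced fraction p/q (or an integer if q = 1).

D = (-15/2, -1/2)

1. D_x = -15/2  [2·signedArea(DCB) = 43 ∩ DC · AB = 179]
2. D_y = -1/2  [2·signedArea(DCB) = 43 ∩ DC · AB = 179]
   → D = (-15/2, -1/2)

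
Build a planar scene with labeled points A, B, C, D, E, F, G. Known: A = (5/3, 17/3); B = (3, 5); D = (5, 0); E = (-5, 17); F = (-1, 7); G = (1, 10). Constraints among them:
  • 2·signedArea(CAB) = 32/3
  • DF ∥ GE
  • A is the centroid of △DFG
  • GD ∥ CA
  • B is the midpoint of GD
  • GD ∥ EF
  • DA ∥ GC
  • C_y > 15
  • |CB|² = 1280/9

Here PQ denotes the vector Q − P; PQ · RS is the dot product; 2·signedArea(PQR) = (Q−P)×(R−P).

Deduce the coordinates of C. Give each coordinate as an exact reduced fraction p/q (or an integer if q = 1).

1. C_x = -7/3  [GD ∥ CA ∩ DA ∥ GC]
2. C_y = 47/3  [GD ∥ CA ∩ DA ∥ GC]
   → C = (-7/3, 47/3)

C = (-7/3, 47/3)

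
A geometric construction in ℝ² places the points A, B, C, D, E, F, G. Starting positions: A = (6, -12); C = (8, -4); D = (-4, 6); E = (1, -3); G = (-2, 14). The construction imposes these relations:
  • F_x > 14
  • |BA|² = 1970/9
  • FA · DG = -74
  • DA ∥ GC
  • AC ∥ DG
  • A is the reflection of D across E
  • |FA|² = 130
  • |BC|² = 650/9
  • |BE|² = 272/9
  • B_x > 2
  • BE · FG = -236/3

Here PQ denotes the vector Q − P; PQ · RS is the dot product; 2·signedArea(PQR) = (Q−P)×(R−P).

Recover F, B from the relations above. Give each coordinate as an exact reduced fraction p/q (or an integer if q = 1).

1. F_x = 15  [line -2·x + -8·y + -10 = 0 ∩ |FA|² = 130]
2. F_y = -5  [line -2·x + -8·y + -10 = 0 ∩ |FA|² = 130]
   → F = (15, -5)
3. B_x = 7/3  [line 17·x + -19·y + 14/3 = 0 ∩ |BC|² = 650/9]
4. B_y = 7/3  [line 17·x + -19·y + 14/3 = 0 ∩ |BC|² = 650/9]
   → B = (7/3, 7/3)

B = (7/3, 7/3)
F = (15, -5)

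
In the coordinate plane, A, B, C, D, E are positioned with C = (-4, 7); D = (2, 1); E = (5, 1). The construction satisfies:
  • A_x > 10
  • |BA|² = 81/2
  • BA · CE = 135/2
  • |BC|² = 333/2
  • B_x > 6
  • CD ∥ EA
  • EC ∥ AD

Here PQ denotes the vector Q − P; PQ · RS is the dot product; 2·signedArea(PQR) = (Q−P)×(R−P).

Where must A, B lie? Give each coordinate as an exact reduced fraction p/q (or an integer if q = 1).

A = (11, -5)
B = (13/2, -1/2)

1. A_x = 11  [EC ∥ AD ∩ CD ∥ EA]
2. A_y = -5  [EC ∥ AD ∩ CD ∥ EA]
   → A = (11, -5)
3. B_x = 13/2  [line -9·x + 6·y + 123/2 = 0 ∩ |BA|² = 81/2]
4. B_y = -1/2  [line -9·x + 6·y + 123/2 = 0 ∩ |BA|² = 81/2]
   → B = (13/2, -1/2)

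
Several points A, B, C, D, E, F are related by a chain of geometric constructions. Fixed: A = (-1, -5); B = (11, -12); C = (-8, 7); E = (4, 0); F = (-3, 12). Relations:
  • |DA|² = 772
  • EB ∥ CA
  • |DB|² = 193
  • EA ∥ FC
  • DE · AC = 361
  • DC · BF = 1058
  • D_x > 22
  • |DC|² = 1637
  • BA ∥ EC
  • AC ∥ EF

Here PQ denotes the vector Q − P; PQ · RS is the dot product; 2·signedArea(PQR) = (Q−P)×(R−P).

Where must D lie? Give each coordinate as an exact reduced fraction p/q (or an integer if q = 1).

1. D_x = 23  [line 7·x + -12·y + -389 = 0 ∩ |DA|² = 772]
2. D_y = -19  [line 7·x + -12·y + -389 = 0 ∩ |DA|² = 772]
   → D = (23, -19)

D = (23, -19)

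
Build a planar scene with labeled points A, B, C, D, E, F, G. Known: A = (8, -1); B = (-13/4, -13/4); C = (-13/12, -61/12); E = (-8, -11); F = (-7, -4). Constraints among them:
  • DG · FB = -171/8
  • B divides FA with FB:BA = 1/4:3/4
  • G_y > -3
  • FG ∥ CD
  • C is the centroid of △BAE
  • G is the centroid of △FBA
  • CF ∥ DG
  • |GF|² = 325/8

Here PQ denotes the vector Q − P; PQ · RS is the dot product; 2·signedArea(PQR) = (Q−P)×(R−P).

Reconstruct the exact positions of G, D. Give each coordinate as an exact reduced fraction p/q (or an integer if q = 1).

D = (31/6, -23/6)
G = (-3/4, -11/4)

1. G_x = -3/4  [G is the centroid of △FBA]
2. G_y = -11/4  [G is the centroid of △FBA]
   → G = (-3/4, -11/4)
3. D_x = 31/6  [CF ∥ DG ∩ FG ∥ CD]
4. D_y = -23/6  [CF ∥ DG ∩ FG ∥ CD]
   → D = (31/6, -23/6)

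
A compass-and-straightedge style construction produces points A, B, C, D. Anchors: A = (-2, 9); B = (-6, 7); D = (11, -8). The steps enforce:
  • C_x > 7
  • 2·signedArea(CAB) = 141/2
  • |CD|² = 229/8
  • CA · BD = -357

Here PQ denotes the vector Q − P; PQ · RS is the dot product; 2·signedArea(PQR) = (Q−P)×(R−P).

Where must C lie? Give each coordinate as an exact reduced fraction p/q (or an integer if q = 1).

C = (31/4, -15/4)

1. C_x = 31/4  [CA · BD = -357 ∩ 2·signedArea(CAB) = 141/2]
2. C_y = -15/4  [CA · BD = -357 ∩ 2·signedArea(CAB) = 141/2]
   → C = (31/4, -15/4)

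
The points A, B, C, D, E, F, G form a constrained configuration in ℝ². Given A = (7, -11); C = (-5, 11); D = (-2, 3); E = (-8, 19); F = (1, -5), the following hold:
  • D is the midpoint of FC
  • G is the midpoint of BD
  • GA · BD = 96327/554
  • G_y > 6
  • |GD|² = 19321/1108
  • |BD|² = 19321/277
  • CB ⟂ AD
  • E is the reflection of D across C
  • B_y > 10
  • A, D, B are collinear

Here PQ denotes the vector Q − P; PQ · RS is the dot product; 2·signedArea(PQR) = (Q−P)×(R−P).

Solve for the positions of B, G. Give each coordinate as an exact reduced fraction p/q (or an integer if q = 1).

B = (-1805/277, 2777/277)
G = (-2359/554, 1804/277)

1. B_x = -1805/277  [A, D, B are collinear ∩ CB ⟂ AD]
2. B_y = 2777/277  [A, D, B are collinear ∩ CB ⟂ AD]
   → B = (-1805/277, 2777/277)
3. G_x = -2359/554  [G is the midpoint of BD]
4. G_y = 1804/277  [G is the midpoint of BD]
   → G = (-2359/554, 1804/277)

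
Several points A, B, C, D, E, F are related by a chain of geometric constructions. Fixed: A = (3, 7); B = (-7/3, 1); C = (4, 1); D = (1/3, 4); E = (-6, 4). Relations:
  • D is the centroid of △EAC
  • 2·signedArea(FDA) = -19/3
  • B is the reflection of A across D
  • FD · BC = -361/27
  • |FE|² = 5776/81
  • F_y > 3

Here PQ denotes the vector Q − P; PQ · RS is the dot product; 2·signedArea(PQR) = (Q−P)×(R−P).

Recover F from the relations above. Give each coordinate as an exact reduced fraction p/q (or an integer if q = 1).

F = (22/9, 4)

1. F_x = 22/9  [2·signedArea(FDA) = -19/3 ∩ FD · BC = -361/27]
2. F_y = 4  [2·signedArea(FDA) = -19/3 ∩ FD · BC = -361/27]
   → F = (22/9, 4)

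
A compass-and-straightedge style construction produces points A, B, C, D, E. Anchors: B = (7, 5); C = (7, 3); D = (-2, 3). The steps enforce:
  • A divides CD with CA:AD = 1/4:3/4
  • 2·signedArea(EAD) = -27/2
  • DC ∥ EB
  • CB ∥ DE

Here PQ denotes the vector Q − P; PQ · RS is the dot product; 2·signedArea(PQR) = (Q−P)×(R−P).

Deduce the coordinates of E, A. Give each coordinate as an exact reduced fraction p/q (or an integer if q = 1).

1. E_x = -2  [DC ∥ EB ∩ CB ∥ DE]
2. E_y = 5  [DC ∥ EB ∩ CB ∥ DE]
   → E = (-2, 5)
3. A_x = 19/4  [A divides CD with CA:AD = 1/4:3/4]
4. A_y = 3  [A divides CD with CA:AD = 1/4:3/4]
   → A = (19/4, 3)

A = (19/4, 3)
E = (-2, 5)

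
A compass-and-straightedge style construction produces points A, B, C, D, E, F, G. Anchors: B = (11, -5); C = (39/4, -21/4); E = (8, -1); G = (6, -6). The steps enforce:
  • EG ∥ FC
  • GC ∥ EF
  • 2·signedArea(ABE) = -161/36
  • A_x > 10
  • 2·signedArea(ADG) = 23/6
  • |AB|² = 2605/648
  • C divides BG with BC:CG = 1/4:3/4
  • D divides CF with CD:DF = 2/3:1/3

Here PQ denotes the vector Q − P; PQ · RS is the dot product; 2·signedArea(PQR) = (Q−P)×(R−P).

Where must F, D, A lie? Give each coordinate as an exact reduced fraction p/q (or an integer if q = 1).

A = (383/36, -109/36)
D = (133/12, -23/12)
F = (47/4, -1/4)

1. F_x = 47/4  [EG ∥ FC ∩ GC ∥ EF]
2. F_y = -1/4  [EG ∥ FC ∩ GC ∥ EF]
   → F = (47/4, -1/4)
3. D_x = 133/12  [D divides CF with CD:DF = 2/3:1/3]
4. D_y = -23/12  [D divides CF with CD:DF = 2/3:1/3]
   → D = (133/12, -23/12)
5. A_x = 383/36  [2·signedArea(ADG) = 23/6 ∩ 2·signedArea(ABE) = -161/36]
6. A_y = -109/36  [2·signedArea(ADG) = 23/6 ∩ 2·signedArea(ABE) = -161/36]
   → A = (383/36, -109/36)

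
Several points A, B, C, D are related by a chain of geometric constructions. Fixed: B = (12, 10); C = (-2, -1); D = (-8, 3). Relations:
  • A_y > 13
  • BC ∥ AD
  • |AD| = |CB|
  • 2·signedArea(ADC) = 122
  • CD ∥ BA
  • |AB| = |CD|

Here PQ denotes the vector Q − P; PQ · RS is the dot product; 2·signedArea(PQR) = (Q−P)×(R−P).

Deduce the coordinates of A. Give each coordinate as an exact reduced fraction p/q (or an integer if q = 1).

A = (6, 14)

1. A_x = 6  [BC ∥ AD ∩ CD ∥ BA]
2. A_y = 14  [BC ∥ AD ∩ CD ∥ BA]
   → A = (6, 14)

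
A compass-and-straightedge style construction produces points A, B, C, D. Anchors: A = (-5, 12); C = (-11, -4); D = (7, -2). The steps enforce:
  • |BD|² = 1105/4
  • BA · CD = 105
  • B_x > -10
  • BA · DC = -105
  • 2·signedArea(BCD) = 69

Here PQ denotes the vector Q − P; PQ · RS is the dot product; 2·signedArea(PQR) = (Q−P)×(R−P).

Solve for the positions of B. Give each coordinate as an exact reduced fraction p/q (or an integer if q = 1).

1. B_x = -19/2  [2·signedArea(BCD) = 69 ∩ BA · CD = 105]
2. B_y = 0  [2·signedArea(BCD) = 69 ∩ BA · CD = 105]
   → B = (-19/2, 0)

B = (-19/2, 0)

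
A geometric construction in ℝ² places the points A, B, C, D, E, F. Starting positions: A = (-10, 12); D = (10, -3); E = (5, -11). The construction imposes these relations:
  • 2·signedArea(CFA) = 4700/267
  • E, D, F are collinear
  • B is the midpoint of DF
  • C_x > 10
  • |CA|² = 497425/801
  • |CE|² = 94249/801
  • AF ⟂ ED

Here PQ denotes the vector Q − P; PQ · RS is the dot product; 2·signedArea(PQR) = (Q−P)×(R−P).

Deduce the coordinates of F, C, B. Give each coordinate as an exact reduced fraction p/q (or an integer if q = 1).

1. F_x = 990/89  [E, D, F are collinear ∩ AF ⟂ ED]
2. F_y = -107/89  [E, D, F are collinear ∩ AF ⟂ ED]
   → F = (990/89, -107/89)
3. C_x = 2870/267  [line -1175/89·x + -1880/89·y + 27730/267 = 0 ∩ |CA|² = 497425/801]
4. C_y = -481/267  [line -1175/89·x + -1880/89·y + 27730/267 = 0 ∩ |CA|² = 497425/801]
   → C = (2870/267, -481/267)
5. B_x = 940/89  [B is the midpoint of DF]
6. B_y = -187/89  [B is the midpoint of DF]
   → B = (940/89, -187/89)

B = (940/89, -187/89)
C = (2870/267, -481/267)
F = (990/89, -107/89)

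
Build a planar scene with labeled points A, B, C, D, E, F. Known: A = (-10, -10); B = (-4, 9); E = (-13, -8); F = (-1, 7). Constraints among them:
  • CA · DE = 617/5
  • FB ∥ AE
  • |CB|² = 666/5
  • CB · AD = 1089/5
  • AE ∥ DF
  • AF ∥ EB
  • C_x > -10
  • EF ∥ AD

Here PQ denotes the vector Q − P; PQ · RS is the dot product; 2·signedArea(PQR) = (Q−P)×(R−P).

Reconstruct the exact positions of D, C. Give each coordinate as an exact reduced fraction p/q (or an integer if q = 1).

C = (-47/5, -6/5)
D = (2, 5)

1. D_x = 2  [AE ∥ DF ∩ EF ∥ AD]
2. D_y = 5  [AE ∥ DF ∩ EF ∥ AD]
   → D = (2, 5)
3. C_x = -47/5  [CA · DE = 617/5 ∩ CB · AD = 1089/5]
4. C_y = -6/5  [CA · DE = 617/5 ∩ CB · AD = 1089/5]
   → C = (-47/5, -6/5)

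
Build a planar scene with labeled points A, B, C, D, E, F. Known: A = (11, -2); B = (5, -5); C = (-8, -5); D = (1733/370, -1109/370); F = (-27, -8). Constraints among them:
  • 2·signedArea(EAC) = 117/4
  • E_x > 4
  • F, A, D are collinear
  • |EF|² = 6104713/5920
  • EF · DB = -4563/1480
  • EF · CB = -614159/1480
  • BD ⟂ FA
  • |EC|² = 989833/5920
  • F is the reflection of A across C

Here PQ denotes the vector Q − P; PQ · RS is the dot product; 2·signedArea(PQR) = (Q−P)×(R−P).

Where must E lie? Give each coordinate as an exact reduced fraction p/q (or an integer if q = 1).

1. E_x = 7283/1480  [EF · CB = -614159/1480 ∩ EF · DB = -4563/1480]
2. E_y = -6659/1480  [EF · CB = -614159/1480 ∩ EF · DB = -4563/1480]
   → E = (7283/1480, -6659/1480)

E = (7283/1480, -6659/1480)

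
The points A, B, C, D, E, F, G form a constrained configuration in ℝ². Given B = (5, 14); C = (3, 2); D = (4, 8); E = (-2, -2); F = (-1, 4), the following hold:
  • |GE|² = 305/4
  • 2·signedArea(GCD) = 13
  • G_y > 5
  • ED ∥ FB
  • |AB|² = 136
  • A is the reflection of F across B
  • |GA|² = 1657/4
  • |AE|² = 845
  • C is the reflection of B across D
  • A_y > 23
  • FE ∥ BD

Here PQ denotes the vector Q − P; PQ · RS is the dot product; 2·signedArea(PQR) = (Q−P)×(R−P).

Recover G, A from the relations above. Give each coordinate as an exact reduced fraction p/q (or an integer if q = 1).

A = (11, 24)
G = (3/2, 6)

1. G_x = 3/2  [line -6·x + 1·y + 3 = 0 ∩ |GE|² = 305/4]
2. G_y = 6  [line -6·x + 1·y + 3 = 0 ∩ |GE|² = 305/4]
   → G = (3/2, 6)
3. A_x = 11  [A is the reflection of F across B]
4. A_y = 24  [A is the reflection of F across B]
   → A = (11, 24)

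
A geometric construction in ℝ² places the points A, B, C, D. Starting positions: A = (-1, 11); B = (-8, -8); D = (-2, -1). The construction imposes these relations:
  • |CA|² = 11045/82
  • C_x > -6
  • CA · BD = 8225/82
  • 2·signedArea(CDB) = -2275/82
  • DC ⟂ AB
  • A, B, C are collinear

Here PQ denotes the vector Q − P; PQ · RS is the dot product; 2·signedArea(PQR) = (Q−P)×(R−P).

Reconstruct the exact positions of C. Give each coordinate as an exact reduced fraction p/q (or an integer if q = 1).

C = (-411/82, 9/82)

1. C_x = -411/82  [A, B, C are collinear ∩ DC ⟂ AB]
2. C_y = 9/82  [A, B, C are collinear ∩ DC ⟂ AB]
   → C = (-411/82, 9/82)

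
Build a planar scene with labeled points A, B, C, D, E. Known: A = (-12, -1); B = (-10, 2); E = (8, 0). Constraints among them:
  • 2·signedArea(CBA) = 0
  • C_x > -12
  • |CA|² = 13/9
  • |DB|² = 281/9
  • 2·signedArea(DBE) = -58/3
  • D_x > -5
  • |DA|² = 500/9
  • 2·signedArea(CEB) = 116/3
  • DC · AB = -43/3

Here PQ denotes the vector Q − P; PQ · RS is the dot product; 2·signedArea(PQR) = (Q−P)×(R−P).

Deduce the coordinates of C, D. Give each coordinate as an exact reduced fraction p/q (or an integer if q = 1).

1. C_x = -34/3  [2·signedArea(CBA) = 0 ∩ 2·signedArea(CEB) = 116/3]
2. C_y = 0  [2·signedArea(CBA) = 0 ∩ 2·signedArea(CEB) = 116/3]
   → C = (-34/3, 0)
3. D_x = -14/3  [2·signedArea(DBE) = -58/3 ∩ DC · AB = -43/3]
4. D_y = 1/3  [2·signedArea(DBE) = -58/3 ∩ DC · AB = -43/3]
   → D = (-14/3, 1/3)

C = (-34/3, 0)
D = (-14/3, 1/3)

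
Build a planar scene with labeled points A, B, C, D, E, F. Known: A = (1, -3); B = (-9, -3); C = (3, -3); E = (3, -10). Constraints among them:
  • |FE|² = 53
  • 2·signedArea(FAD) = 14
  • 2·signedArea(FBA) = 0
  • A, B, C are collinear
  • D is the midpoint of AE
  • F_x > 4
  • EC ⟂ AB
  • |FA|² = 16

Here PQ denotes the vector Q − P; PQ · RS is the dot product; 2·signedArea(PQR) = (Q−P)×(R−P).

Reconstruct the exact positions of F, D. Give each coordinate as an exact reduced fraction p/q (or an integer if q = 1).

1. F_y = -3  [2·signedArea(FBA) = 0]
2. F_x = 5  [|FE|² = 53]
   → F = (5, -3)
3. D_x = 2  [D is the midpoint of AE]
4. D_y = -13/2  [D is the midpoint of AE]
   → D = (2, -13/2)

D = (2, -13/2)
F = (5, -3)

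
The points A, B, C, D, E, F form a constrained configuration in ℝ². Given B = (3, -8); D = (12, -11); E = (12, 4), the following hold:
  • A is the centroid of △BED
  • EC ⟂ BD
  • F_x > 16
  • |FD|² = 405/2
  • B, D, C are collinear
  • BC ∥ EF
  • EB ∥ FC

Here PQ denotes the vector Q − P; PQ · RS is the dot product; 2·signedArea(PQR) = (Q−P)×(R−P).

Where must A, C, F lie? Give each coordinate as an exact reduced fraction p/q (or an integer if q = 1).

1. A_x = 9  [A is the centroid of △BED]
2. A_y = -5  [A is the centroid of △BED]
   → A = (9, -5)
3. C_x = 15/2  [B, D, C are collinear ∩ EC ⟂ BD]
4. C_y = -19/2  [B, D, C are collinear ∩ EC ⟂ BD]
   → C = (15/2, -19/2)
5. F_x = 33/2  [EB ∥ FC ∩ BC ∥ EF]
6. F_y = 5/2  [EB ∥ FC ∩ BC ∥ EF]
   → F = (33/2, 5/2)

A = (9, -5)
C = (15/2, -19/2)
F = (33/2, 5/2)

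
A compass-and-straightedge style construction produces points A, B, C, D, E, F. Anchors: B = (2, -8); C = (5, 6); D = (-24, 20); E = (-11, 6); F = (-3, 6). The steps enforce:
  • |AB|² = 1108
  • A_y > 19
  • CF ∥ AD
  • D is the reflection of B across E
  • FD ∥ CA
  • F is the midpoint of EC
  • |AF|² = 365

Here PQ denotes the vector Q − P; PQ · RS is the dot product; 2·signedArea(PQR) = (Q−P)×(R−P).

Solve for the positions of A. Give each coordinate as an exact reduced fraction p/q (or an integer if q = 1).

1. A_x = -16  [CF ∥ AD ∩ FD ∥ CA]
2. A_y = 20  [CF ∥ AD ∩ FD ∥ CA]
   → A = (-16, 20)

A = (-16, 20)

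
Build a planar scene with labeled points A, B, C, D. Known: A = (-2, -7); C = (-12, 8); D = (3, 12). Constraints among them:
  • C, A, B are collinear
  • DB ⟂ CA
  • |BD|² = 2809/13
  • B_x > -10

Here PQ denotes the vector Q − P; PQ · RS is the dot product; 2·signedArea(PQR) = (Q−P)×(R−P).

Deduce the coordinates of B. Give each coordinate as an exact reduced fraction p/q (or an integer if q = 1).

B = (-120/13, 50/13)

1. B_x = -120/13  [C, A, B are collinear ∩ DB ⟂ CA]
2. B_y = 50/13  [C, A, B are collinear ∩ DB ⟂ CA]
   → B = (-120/13, 50/13)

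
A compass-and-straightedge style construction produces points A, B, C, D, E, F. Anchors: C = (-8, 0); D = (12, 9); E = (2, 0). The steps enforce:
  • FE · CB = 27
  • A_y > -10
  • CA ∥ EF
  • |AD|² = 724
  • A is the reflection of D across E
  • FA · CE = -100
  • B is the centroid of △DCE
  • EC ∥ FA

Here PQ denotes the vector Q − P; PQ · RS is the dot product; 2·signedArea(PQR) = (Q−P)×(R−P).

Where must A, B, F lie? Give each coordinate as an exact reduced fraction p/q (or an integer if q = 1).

A = (-8, -9)
B = (2, 3)
F = (2, -9)

1. A_x = -8  [A is the reflection of D across E]
2. A_y = -9  [A is the reflection of D across E]
   → A = (-8, -9)
3. B_x = 2  [B is the centroid of △DCE]
4. B_y = 3  [B is the centroid of △DCE]
   → B = (2, 3)
5. F_x = 2  [EC ∥ FA ∩ CA ∥ EF]
6. F_y = -9  [EC ∥ FA ∩ CA ∥ EF]
   → F = (2, -9)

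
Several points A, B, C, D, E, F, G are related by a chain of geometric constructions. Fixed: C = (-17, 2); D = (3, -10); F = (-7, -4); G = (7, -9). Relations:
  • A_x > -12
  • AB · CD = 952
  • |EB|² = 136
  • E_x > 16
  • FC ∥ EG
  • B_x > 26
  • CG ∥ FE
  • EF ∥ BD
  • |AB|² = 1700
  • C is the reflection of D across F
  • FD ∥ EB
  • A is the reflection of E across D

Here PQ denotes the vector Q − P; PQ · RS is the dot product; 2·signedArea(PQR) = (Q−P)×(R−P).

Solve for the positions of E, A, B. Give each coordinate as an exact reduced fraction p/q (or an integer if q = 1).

1. E_x = 17  [FC ∥ EG ∩ CG ∥ FE]
2. E_y = -15  [FC ∥ EG ∩ CG ∥ FE]
   → E = (17, -15)
3. A_x = -11  [A is the reflection of E across D]
4. A_y = -5  [A is the reflection of E across D]
   → A = (-11, -5)
5. B_x = 27  [EF ∥ BD ∩ FD ∥ EB]
6. B_y = -21  [EF ∥ BD ∩ FD ∥ EB]
   → B = (27, -21)

A = (-11, -5)
B = (27, -21)
E = (17, -15)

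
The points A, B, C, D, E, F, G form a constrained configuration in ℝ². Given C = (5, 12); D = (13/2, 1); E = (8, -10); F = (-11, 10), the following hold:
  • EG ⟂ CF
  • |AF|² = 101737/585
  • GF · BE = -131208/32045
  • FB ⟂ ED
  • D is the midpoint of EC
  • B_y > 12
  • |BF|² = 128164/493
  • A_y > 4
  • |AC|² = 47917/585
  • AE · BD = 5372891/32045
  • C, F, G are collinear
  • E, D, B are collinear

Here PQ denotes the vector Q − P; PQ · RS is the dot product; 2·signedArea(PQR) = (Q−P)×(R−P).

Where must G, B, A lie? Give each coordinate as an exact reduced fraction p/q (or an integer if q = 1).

1. G_x = 341/65  [C, F, G are collinear ∩ EG ⟂ CF]
2. G_y = 782/65  [C, F, G are collinear ∩ EG ⟂ CF]
   → G = (341/65, 782/65)
3. B_x = 2453/493  [E, D, B are collinear ∩ FB ⟂ ED]
4. B_y = 6004/493  [E, D, B are collinear ∩ FB ⟂ ED]
   → B = (2453/493, 6004/493)
5. A_x = 146/195  [line -1503/986·x + 5511/493·y + -1399961/32045 = 0 ∩ |AF|² = 101737/585]
6. A_y = 782/195  [line -1503/986·x + 5511/493·y + -1399961/32045 = 0 ∩ |AF|² = 101737/585]
   → A = (146/195, 782/195)

A = (146/195, 782/195)
B = (2453/493, 6004/493)
G = (341/65, 782/65)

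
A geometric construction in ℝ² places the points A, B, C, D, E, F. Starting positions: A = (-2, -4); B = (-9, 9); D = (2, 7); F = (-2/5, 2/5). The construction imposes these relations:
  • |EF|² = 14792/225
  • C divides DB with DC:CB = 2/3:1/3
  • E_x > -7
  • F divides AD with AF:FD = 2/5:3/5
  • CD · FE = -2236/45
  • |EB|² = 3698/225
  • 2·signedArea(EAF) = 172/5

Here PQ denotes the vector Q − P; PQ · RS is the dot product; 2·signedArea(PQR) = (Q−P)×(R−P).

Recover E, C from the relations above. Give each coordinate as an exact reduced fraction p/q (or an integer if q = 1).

C = (-16/3, 25/3)
E = (-92/15, 92/15)

1. E_x = -92/15  [line -22/5·x + 8/5·y + -184/5 = 0 ∩ |EF|² = 14792/225]
2. E_y = 92/15  [line -22/5·x + 8/5·y + -184/5 = 0 ∩ |EF|² = 14792/225]
   → E = (-92/15, 92/15)
3. C_x = -16/3  [C divides DB with DC:CB = 2/3:1/3]
4. C_y = 25/3  [C divides DB with DC:CB = 2/3:1/3]
   → C = (-16/3, 25/3)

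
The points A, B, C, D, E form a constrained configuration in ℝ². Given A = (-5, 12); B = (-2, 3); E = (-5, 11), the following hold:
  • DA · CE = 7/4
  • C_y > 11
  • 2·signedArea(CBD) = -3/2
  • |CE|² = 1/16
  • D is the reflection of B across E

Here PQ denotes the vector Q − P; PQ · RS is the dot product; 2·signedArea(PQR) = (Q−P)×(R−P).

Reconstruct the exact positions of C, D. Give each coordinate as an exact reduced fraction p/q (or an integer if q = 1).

1. D_x = -8  [D is the reflection of B across E]
2. D_y = 19  [D is the reflection of B across E]
   → D = (-8, 19)
3. C_x = -5  [2·signedArea(CBD) = -3/2 ∩ DA · CE = 7/4]
4. C_y = 45/4  [2·signedArea(CBD) = -3/2 ∩ DA · CE = 7/4]
   → C = (-5, 45/4)

C = (-5, 45/4)
D = (-8, 19)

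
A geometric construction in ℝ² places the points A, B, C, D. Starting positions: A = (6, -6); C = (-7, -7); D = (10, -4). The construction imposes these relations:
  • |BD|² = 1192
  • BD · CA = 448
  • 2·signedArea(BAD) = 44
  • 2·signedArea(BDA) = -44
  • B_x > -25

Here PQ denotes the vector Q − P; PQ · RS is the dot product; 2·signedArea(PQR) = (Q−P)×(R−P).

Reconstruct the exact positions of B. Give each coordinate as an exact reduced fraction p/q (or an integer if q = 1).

1. B_x = -24  [2·signedArea(BAD) = 44 ∩ BD · CA = 448]
2. B_y = -10  [2·signedArea(BAD) = 44 ∩ BD · CA = 448]
   → B = (-24, -10)

B = (-24, -10)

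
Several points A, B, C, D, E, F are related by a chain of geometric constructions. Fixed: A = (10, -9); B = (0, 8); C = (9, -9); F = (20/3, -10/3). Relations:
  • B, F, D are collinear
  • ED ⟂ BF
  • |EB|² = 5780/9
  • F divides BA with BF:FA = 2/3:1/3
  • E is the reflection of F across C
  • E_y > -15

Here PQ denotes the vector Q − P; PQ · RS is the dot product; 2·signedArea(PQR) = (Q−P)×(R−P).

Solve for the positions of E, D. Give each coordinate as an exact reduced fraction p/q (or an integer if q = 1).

D = (14960/1167, -16096/1167)
E = (34/3, -44/3)

1. E_x = 34/3  [E is the reflection of F across C]
2. E_y = -44/3  [E is the reflection of F across C]
   → E = (34/3, -44/3)
3. D_x = 14960/1167  [B, F, D are collinear ∩ ED ⟂ BF]
4. D_y = -16096/1167  [B, F, D are collinear ∩ ED ⟂ BF]
   → D = (14960/1167, -16096/1167)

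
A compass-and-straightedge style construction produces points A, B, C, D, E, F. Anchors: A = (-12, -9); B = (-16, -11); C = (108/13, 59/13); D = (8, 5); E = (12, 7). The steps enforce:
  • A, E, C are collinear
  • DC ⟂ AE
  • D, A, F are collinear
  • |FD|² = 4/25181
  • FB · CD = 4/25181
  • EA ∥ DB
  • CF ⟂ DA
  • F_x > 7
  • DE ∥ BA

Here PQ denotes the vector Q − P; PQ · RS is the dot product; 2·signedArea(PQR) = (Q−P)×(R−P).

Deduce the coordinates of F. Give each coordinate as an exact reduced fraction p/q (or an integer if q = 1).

1. F_x = 15476/1937  [D, A, F are collinear ∩ CF ⟂ DA]
2. F_y = 9671/1937  [D, A, F are collinear ∩ CF ⟂ DA]
   → F = (15476/1937, 9671/1937)

F = (15476/1937, 9671/1937)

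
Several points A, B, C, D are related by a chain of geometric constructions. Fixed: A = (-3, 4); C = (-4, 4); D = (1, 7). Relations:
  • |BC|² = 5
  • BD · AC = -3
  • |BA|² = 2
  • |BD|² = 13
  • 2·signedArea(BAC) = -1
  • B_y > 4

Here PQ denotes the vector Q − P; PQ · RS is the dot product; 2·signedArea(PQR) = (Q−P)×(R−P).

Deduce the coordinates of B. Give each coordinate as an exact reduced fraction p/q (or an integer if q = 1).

B = (-2, 5)

1. B_x = -2  [BD · AC = -3 ∩ 2·signedArea(BAC) = -1]
2. B_y = 5  [BD · AC = -3 ∩ 2·signedArea(BAC) = -1]
   → B = (-2, 5)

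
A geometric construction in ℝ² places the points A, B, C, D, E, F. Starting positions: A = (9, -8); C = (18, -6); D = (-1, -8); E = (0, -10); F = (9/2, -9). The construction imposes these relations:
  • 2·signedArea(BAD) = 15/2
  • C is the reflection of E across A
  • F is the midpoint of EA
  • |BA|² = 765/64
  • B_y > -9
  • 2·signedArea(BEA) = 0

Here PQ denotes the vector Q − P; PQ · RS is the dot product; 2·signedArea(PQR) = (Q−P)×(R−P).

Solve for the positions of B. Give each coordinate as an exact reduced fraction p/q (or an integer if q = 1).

B = (45/8, -35/4)

1. B_x = 45/8  [2·signedArea(BEA) = 0 ∩ 2·signedArea(BAD) = 15/2]
2. B_y = -35/4  [2·signedArea(BEA) = 0 ∩ 2·signedArea(BAD) = 15/2]
   → B = (45/8, -35/4)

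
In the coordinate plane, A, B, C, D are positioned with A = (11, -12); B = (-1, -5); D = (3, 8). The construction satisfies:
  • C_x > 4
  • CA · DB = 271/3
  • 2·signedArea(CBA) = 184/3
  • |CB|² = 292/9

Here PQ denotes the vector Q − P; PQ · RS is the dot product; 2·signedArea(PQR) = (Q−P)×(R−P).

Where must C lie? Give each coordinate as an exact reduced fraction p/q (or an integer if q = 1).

C = (13/3, -3)

1. C_x = 13/3  [CA · DB = 271/3 ∩ 2·signedArea(CBA) = 184/3]
2. C_y = -3  [CA · DB = 271/3 ∩ 2·signedArea(CBA) = 184/3]
   → C = (13/3, -3)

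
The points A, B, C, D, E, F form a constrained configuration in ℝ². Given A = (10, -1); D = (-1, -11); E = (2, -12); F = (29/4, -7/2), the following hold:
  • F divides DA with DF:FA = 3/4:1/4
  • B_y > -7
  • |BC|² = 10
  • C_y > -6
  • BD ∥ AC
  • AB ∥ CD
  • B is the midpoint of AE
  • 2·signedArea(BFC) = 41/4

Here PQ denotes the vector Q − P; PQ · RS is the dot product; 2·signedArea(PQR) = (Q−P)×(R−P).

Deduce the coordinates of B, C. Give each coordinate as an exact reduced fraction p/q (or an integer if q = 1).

1. B_x = 6  [B is the midpoint of AE]
2. B_y = -13/2  [B is the midpoint of AE]
   → B = (6, -13/2)
3. C_x = 3  [AB ∥ CD ∩ BD ∥ AC]
4. C_y = -11/2  [AB ∥ CD ∩ BD ∥ AC]
   → C = (3, -11/2)

B = (6, -13/2)
C = (3, -11/2)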